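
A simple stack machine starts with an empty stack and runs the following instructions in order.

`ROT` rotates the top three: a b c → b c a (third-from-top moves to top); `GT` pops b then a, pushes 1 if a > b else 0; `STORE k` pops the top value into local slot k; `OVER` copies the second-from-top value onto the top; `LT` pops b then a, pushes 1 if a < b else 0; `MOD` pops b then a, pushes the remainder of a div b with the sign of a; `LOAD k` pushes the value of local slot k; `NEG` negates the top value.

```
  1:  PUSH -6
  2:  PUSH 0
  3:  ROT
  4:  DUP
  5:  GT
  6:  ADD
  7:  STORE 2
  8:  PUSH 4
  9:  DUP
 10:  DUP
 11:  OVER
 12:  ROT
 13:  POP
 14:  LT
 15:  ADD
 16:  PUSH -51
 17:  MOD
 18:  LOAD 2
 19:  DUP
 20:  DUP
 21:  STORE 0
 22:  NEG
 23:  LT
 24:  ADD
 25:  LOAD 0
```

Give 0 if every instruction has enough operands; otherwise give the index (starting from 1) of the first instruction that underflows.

3

PUSH -6 : -6
PUSH 0  : -6 0
ROT  — needs 3 operands, stack has 2 → underflow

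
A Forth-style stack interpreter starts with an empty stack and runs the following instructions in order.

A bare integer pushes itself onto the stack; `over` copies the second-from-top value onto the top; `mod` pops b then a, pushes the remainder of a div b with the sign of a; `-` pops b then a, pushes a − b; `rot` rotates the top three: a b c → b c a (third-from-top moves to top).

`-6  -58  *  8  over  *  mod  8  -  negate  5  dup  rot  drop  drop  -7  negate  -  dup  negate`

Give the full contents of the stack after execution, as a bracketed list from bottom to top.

-6     → -6
-58    → -6 -58
*      → 348
8      → 348 8
over   → 348 8 348
*      → 348 2784
mod    → 348
8      → 348 8
-      → 340
negate → -340
5      → -340 5
dup    → -340 5 5
rot    → 5 5 -340
drop   → 5 5
drop   → 5
-7     → 5 -7
negate → 5 7
-      → -2
dup    → -2 -2
negate → -2 2

[-2, 2]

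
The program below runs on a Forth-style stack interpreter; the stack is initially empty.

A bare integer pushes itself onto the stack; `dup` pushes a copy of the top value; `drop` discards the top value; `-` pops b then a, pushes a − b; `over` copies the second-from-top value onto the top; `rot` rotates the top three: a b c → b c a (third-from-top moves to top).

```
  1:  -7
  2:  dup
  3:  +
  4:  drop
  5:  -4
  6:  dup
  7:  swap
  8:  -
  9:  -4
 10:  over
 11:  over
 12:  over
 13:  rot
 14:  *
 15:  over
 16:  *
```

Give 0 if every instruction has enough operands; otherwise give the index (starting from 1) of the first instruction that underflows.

-7    [-7]
dup   [-7, -7]
+     [-14]
drop  []
-4    [-4]
dup   [-4, -4]
swap  [-4, -4]
-     [0]
-4    [0, -4]
over  [0, -4, 0]
over  [0, -4, 0, -4]
over  [0, -4, 0, -4, 0]
rot   [0, -4, -4, 0, 0]
*     [0, -4, -4, 0]
over  [0, -4, -4, 0, -4]
*     [0, -4, -4, 0]

0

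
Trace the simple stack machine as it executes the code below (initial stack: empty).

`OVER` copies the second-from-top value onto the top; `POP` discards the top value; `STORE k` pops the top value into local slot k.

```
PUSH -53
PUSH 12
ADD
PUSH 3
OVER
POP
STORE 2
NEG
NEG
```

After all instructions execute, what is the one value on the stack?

-41

PUSH -53 -> -53
PUSH 12  -> -53 12
ADD      -> -41
PUSH 3   -> -41 3
OVER     -> -41 3 -41
POP      -> -41 3
STORE 2  -> -41
NEG      -> 41
NEG      -> -41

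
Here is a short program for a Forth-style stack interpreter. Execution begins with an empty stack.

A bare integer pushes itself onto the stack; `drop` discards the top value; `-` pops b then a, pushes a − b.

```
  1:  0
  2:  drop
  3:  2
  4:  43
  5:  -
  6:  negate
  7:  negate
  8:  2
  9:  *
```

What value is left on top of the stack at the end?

0      : [0]
drop   : []
2      : [2]
43     : [2, 43]
-      : [-41]
negate : [41]
negate : [-41]
2      : [-41, 2]
*      : [-82]

-82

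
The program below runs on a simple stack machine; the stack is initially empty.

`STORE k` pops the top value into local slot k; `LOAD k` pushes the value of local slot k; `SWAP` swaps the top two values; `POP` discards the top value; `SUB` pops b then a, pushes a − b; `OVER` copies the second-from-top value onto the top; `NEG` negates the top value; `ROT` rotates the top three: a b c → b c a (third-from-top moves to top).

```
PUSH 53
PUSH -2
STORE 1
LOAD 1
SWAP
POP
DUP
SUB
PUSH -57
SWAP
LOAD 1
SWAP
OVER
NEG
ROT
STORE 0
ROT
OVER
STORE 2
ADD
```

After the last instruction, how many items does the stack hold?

2

PUSH 53  → [53]
PUSH -2  → [53, -2]
STORE 1  → [53]
LOAD 1   → [53, -2]
SWAP     → [-2, 53]
POP      → [-2]
DUP      → [-2, -2]
SUB      → [0]
PUSH -57 → [0, -57]
SWAP     → [-57, 0]
LOAD 1   → [-57, 0, -2]
SWAP     → [-57, -2, 0]
OVER     → [-57, -2, 0, -2]
NEG      → [-57, -2, 0, 2]
ROT      → [-57, 0, 2, -2]
STORE 0  → [-57, 0, 2]
ROT      → [0, 2, -57]
OVER     → [0, 2, -57, 2]
STORE 2  → [0, 2, -57]
ADD      → [0, -55]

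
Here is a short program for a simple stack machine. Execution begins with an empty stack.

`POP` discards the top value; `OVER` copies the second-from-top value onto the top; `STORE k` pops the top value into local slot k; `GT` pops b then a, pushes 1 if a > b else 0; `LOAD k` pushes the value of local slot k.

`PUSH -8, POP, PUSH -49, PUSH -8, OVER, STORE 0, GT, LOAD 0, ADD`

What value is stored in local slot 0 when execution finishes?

PUSH -8   [-8]
POP       []
PUSH -49  [-49]
PUSH -8   [-49, -8]
OVER      [-49, -8, -49]
STORE 0   [-49, -8]
GT        [0]
LOAD 0    [0, -49]
ADD       [-49]

-49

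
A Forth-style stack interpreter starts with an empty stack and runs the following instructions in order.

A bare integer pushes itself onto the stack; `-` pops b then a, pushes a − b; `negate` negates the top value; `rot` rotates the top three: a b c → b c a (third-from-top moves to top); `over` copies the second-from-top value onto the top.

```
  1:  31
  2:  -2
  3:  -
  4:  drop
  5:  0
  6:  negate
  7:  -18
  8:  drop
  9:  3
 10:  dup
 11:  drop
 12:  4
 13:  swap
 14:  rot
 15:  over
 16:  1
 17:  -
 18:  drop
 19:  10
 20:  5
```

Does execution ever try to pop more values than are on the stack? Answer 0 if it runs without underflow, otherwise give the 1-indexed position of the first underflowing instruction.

31     → [31]
-2     → [31, -2]
-      → [33]
drop   → []
0      → [0]
negate → [0]
-18    → [0, -18]
drop   → [0]
3      → [0, 3]
dup    → [0, 3, 3]
drop   → [0, 3]
4      → [0, 3, 4]
swap   → [0, 4, 3]
rot    → [4, 3, 0]
over   → [4, 3, 0, 3]
1      → [4, 3, 0, 3, 1]
-      → [4, 3, 0, 2]
drop   → [4, 3, 0]
10     → [4, 3, 0, 10]
5      → [4, 3, 0, 10, 5]

0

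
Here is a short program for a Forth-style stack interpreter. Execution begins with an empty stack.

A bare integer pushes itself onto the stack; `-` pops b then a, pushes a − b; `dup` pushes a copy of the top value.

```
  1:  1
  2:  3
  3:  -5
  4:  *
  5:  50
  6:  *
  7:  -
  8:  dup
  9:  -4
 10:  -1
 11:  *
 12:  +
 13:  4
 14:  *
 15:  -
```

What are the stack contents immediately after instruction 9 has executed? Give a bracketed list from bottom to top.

1    [1]
3    [1, 3]
-5   [1, 3, -5]
*    [1, -15]
50   [1, -15, 50]
*    [1, -750]
-    [751]
dup  [751, 751]
-4   [751, 751, -4]

[751, 751, -4]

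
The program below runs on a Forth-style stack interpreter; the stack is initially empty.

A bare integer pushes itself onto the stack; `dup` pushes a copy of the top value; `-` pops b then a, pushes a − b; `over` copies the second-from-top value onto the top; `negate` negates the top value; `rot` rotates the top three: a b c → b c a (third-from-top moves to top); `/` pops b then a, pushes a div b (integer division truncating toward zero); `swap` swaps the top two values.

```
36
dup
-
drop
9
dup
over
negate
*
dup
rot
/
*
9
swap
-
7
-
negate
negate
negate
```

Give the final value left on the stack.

36     -> [36]
dup    -> [36, 36]
-      -> [0]
drop   -> []
9      -> [9]
dup    -> [9, 9]
over   -> [9, 9, 9]
negate -> [9, 9, -9]
*      -> [9, -81]
dup    -> [9, -81, -81]
rot    -> [-81, -81, 9]
/      -> [-81, -9]
*      -> [729]
9      -> [729, 9]
swap   -> [9, 729]
-      -> [-720]
7      -> [-720, 7]
-      -> [-727]
negate -> [727]
negate -> [-727]
negate -> [727]

727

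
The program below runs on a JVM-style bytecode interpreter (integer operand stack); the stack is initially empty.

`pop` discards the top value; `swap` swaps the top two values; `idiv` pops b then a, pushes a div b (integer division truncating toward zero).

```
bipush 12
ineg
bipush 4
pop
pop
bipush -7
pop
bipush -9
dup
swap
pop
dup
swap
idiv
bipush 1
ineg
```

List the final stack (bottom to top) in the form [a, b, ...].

[1, -1]

bipush 12 : [12]
ineg      : [-12]
bipush 4  : [-12, 4]
pop       : [-12]
pop       : []
bipush -7 : [-7]
pop       : []
bipush -9 : [-9]
dup       : [-9, -9]
swap      : [-9, -9]
pop       : [-9]
dup       : [-9, -9]
swap      : [-9, -9]
idiv      : [1]
bipush 1  : [1, 1]
ineg      : [1, -1]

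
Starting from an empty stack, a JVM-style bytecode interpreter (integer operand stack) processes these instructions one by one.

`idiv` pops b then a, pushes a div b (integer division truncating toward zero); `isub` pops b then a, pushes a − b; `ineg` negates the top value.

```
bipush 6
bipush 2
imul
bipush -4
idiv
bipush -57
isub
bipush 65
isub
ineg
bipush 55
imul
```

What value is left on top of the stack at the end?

605

bipush 6   -> 6
bipush 2   -> 6 2
imul       -> 12
bipush -4  -> 12 -4
idiv       -> -3
bipush -57 -> -3 -57
isub       -> 54
bipush 65  -> 54 65
isub       -> -11
ineg       -> 11
bipush 55  -> 11 55
imul       -> 605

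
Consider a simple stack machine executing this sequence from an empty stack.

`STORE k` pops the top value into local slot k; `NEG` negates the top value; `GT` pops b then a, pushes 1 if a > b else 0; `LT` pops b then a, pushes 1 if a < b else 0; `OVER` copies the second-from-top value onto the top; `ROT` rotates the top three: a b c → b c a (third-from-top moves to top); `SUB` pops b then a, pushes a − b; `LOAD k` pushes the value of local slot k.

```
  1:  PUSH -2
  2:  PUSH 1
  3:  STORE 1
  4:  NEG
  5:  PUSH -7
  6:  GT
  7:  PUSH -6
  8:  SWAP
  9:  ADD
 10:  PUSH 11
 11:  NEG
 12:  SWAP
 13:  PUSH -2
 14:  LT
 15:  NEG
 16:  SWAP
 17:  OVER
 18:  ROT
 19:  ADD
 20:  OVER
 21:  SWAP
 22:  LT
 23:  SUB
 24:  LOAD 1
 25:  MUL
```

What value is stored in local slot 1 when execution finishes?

PUSH -2 : -2
PUSH 1  : -2 1
STORE 1 : -2
NEG     : 2
PUSH -7 : 2 -7
GT      : 1
PUSH -6 : 1 -6
SWAP    : -6 1
ADD     : -5
PUSH 11 : -5 11
NEG     : -5 -11
SWAP    : -11 -5
PUSH -2 : -11 -5 -2
LT      : -11 1
NEG     : -11 -1
SWAP    : -1 -11
OVER    : -1 -11 -1
ROT     : -11 -1 -1
ADD     : -11 -2
OVER    : -11 -2 -11
SWAP    : -11 -11 -2
LT      : -11 1
SUB     : -12
LOAD 1  : -12 1
MUL     : -12

1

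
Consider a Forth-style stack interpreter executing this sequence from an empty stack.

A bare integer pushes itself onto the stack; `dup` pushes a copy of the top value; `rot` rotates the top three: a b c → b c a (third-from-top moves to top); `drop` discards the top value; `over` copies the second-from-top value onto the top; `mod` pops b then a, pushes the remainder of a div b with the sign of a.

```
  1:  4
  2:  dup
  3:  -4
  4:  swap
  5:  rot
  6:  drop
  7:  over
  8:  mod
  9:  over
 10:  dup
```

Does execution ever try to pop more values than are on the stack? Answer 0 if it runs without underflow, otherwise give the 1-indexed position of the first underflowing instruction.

4    → [4]
dup  → [4, 4]
-4   → [4, 4, -4]
swap → [4, -4, 4]
rot  → [-4, 4, 4]
drop → [-4, 4]
over → [-4, 4, -4]
mod  → [-4, 0]
over → [-4, 0, -4]
dup  → [-4, 0, -4, -4]

0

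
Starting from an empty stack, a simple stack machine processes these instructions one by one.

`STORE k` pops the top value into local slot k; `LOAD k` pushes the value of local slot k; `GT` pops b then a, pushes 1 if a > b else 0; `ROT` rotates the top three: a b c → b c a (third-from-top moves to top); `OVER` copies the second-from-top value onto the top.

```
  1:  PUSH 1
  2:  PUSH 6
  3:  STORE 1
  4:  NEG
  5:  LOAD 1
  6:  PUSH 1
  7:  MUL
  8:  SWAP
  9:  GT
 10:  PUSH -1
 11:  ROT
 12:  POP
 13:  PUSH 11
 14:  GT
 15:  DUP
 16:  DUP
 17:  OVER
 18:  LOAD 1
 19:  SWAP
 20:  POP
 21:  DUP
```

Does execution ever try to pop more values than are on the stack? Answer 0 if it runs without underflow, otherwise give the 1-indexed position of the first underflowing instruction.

11

PUSH 1   1
PUSH 6   1 6
STORE 1  1
NEG      -1
LOAD 1   -1 6
PUSH 1   -1 6 1
MUL      -1 6
SWAP     6 -1
GT       1
PUSH -1  1 -1
ROT  — needs 3 operands, stack has 2 → underflow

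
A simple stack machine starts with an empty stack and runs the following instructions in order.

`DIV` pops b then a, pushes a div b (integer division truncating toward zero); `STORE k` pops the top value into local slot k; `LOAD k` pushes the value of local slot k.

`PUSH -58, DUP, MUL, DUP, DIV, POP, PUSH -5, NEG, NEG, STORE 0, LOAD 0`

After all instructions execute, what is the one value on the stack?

-5

PUSH -58 → -58
DUP      → -58 -58
MUL      → 3364
DUP      → 3364 3364
DIV      → 1
POP      → (empty)
PUSH -5  → -5
NEG      → 5
NEG      → -5
STORE 0  → (empty)
LOAD 0   → -5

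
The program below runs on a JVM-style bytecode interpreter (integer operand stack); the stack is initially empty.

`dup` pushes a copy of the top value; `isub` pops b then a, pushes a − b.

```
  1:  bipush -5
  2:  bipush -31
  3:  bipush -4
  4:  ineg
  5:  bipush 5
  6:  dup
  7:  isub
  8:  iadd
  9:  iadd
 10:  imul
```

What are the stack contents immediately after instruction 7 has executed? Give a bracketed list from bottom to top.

[-5, -31, 4, 0]

bipush -5  : -5
bipush -31 : -5 -31
bipush -4  : -5 -31 -4
ineg       : -5 -31 4
bipush 5   : -5 -31 4 5
dup        : -5 -31 4 5 5
isub       : -5 -31 4 0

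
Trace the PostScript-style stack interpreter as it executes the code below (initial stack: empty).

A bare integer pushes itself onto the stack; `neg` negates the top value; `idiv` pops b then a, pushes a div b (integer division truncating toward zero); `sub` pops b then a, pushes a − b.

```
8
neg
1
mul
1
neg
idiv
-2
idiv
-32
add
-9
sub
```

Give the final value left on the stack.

8    : [8]
neg  : [-8]
1    : [-8, 1]
mul  : [-8]
1    : [-8, 1]
neg  : [-8, -1]
idiv : [8]
-2   : [8, -2]
idiv : [-4]
-32  : [-4, -32]
add  : [-36]
-9   : [-36, -9]
sub  : [-27]

-27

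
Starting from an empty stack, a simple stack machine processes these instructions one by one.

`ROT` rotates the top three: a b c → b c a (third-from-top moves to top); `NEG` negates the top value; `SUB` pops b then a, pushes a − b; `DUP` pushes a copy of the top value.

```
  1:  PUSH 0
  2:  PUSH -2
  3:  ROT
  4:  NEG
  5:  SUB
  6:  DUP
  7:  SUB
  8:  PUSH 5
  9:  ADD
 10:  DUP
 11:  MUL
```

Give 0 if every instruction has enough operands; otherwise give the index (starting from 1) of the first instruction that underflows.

3

PUSH 0  → 0
PUSH -2 → 0 -2
ROT  — needs 3 operands, stack has 2 → underflow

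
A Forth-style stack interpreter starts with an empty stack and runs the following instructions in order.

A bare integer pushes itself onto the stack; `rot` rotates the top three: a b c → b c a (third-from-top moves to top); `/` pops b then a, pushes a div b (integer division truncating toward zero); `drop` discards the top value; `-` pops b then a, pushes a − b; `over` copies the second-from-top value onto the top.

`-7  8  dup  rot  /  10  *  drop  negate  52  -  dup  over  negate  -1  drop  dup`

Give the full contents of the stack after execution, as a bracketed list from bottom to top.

[-60, -60, 60, 60]

-7     : -7
8      : -7 8
dup    : -7 8 8
rot    : 8 8 -7
/      : 8 -1
10     : 8 -1 10
*      : 8 -10
drop   : 8
negate : -8
52     : -8 52
-      : -60
dup    : -60 -60
over   : -60 -60 -60
negate : -60 -60 60
-1     : -60 -60 60 -1
drop   : -60 -60 60
dup    : -60 -60 60 60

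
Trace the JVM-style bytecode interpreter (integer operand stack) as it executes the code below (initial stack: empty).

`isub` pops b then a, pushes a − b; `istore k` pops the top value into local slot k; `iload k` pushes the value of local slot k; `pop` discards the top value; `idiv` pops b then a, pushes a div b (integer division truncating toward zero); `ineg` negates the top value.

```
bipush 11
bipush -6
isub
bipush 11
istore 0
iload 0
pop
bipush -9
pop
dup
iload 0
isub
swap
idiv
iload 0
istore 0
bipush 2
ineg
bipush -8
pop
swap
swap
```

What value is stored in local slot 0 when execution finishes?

11

bipush 11 → [11]
bipush -6 → [11, -6]
isub      → [17]
bipush 11 → [17, 11]
istore 0  → [17]
iload 0   → [17, 11]
pop       → [17]
bipush -9 → [17, -9]
pop       → [17]
dup       → [17, 17]
iload 0   → [17, 17, 11]
isub      → [17, 6]
swap      → [6, 17]
idiv      → [0]
iload 0   → [0, 11]
istore 0  → [0]
bipush 2  → [0, 2]
ineg      → [0, -2]
bipush -8 → [0, -2, -8]
pop       → [0, -2]
swap      → [-2, 0]
swap      → [0, -2]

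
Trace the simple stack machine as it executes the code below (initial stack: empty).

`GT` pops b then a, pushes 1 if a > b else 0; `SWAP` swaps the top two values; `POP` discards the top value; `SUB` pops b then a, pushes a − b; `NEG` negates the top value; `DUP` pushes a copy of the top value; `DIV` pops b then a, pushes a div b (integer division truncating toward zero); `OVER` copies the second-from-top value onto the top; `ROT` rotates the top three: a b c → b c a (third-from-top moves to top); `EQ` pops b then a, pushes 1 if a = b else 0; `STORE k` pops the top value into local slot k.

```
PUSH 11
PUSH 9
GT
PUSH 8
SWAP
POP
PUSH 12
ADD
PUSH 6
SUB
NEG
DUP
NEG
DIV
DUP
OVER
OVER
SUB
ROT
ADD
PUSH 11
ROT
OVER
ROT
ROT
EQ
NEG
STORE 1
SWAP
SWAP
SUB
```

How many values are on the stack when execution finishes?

1

PUSH 11 → [11]
PUSH 9  → [11, 9]
GT      → [1]
PUSH 8  → [1, 8]
SWAP    → [8, 1]
POP     → [8]
PUSH 12 → [8, 12]
ADD     → [20]
PUSH 6  → [20, 6]
SUB     → [14]
NEG     → [-14]
DUP     → [-14, -14]
NEG     → [-14, 14]
DIV     → [-1]
DUP     → [-1, -1]
OVER    → [-1, -1, -1]
OVER    → [-1, -1, -1, -1]
SUB     → [-1, -1, 0]
ROT     → [-1, 0, -1]
ADD     → [-1, -1]
PUSH 11 → [-1, -1, 11]
ROT     → [-1, 11, -1]
OVER    → [-1, 11, -1, 11]
ROT     → [-1, -1, 11, 11]
ROT     → [-1, 11, 11, -1]
EQ      → [-1, 11, 0]
NEG     → [-1, 11, 0]
STORE 1 → [-1, 11]
SWAP    → [11, -1]
SWAP    → [-1, 11]
SUB     → [-12]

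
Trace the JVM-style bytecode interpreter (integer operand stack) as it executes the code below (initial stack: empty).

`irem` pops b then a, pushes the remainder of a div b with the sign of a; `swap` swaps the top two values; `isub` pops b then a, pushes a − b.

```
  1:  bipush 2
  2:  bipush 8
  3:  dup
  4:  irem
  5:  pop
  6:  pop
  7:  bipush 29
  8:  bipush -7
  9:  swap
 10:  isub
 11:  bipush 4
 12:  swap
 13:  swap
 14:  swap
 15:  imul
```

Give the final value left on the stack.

bipush 2   2
bipush 8   2 8
dup        2 8 8
irem       2 0
pop        2
pop        (empty)
bipush 29  29
bipush -7  29 -7
swap       -7 29
isub       -36
bipush 4   -36 4
swap       4 -36
swap       -36 4
swap       4 -36
imul       -144

-144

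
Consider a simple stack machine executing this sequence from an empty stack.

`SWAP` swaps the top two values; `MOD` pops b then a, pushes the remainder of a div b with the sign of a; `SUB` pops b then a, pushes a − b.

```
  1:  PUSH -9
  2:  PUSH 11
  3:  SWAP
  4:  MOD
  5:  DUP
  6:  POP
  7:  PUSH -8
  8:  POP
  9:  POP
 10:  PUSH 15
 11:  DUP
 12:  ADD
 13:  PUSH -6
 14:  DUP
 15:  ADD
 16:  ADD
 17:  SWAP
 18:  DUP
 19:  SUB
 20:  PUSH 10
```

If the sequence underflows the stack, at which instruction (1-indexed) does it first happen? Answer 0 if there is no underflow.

17

PUSH -9  [-9]
PUSH 11  [-9, 11]
SWAP     [11, -9]
MOD      [2]
DUP      [2, 2]
POP      [2]
PUSH -8  [2, -8]
POP      [2]
POP      []
PUSH 15  [15]
DUP      [15, 15]
ADD      [30]
PUSH -6  [30, -6]
DUP      [30, -6, -6]
ADD      [30, -12]
ADD      [18]
SWAP  — needs 2 operands, stack has 1 → underflow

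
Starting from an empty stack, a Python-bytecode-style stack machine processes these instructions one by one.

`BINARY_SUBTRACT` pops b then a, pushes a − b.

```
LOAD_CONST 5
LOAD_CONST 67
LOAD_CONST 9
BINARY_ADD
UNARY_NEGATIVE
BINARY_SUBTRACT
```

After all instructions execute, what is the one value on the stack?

81

LOAD_CONST 5     5
LOAD_CONST 67    5 67
LOAD_CONST 9     5 67 9
BINARY_ADD       5 76
UNARY_NEGATIVE   5 -76
BINARY_SUBTRACT  81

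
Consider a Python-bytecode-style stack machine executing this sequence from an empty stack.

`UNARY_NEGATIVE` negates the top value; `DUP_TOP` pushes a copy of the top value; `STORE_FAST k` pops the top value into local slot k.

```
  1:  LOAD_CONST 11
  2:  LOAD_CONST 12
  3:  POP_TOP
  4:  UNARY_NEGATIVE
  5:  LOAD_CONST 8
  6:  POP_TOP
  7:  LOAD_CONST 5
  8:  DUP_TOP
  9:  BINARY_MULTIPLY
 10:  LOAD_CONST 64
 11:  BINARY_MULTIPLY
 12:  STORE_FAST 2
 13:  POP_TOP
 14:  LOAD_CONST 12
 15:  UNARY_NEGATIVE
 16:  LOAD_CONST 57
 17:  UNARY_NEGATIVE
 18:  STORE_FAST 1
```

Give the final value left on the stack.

LOAD_CONST 11   -> [11]
LOAD_CONST 12   -> [11, 12]
POP_TOP         -> [11]
UNARY_NEGATIVE  -> [-11]
LOAD_CONST 8    -> [-11, 8]
POP_TOP         -> [-11]
LOAD_CONST 5    -> [-11, 5]
DUP_TOP         -> [-11, 5, 5]
BINARY_MULTIPLY -> [-11, 25]
LOAD_CONST 64   -> [-11, 25, 64]
BINARY_MULTIPLY -> [-11, 1600]
STORE_FAST 2    -> [-11]
POP_TOP         -> []
LOAD_CONST 12   -> [12]
UNARY_NEGATIVE  -> [-12]
LOAD_CONST 57   -> [-12, 57]
UNARY_NEGATIVE  -> [-12, -57]
STORE_FAST 1    -> [-12]

-12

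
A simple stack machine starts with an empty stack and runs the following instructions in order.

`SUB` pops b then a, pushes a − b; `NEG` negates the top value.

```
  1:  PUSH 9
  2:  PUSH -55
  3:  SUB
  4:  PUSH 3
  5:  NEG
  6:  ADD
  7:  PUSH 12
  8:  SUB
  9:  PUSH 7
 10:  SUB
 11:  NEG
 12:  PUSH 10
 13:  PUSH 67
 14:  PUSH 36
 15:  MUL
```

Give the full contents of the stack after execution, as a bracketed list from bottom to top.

PUSH 9   → 9
PUSH -55 → 9 -55
SUB      → 64
PUSH 3   → 64 3
NEG      → 64 -3
ADD      → 61
PUSH 12  → 61 12
SUB      → 49
PUSH 7   → 49 7
SUB      → 42
NEG      → -42
PUSH 10  → -42 10
PUSH 67  → -42 10 67
PUSH 36  → -42 10 67 36
MUL      → -42 10 2412

[-42, 10, 2412]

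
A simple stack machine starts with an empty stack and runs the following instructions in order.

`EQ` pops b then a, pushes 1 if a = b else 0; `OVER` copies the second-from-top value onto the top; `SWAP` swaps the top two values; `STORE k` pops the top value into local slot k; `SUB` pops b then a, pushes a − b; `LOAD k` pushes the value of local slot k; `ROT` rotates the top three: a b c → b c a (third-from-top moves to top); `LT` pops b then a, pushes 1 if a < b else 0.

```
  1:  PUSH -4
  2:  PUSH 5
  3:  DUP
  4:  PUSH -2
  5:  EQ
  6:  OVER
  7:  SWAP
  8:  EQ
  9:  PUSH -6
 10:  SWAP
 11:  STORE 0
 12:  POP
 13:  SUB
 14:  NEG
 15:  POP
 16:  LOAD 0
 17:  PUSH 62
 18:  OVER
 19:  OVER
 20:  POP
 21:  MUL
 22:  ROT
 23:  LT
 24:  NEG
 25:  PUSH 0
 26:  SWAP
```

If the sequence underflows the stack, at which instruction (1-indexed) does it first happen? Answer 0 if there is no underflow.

22

PUSH -4 → [-4]
PUSH 5  → [-4, 5]
DUP     → [-4, 5, 5]
PUSH -2 → [-4, 5, 5, -2]
EQ      → [-4, 5, 0]
OVER    → [-4, 5, 0, 5]
SWAP    → [-4, 5, 5, 0]
EQ      → [-4, 5, 0]
PUSH -6 → [-4, 5, 0, -6]
SWAP    → [-4, 5, -6, 0]
STORE 0 → [-4, 5, -6]
POP     → [-4, 5]
SUB     → [-9]
NEG     → [9]
POP     → []
LOAD 0  → [0]
PUSH 62 → [0, 62]
OVER    → [0, 62, 0]
OVER    → [0, 62, 0, 62]
POP     → [0, 62, 0]
MUL     → [0, 0]
ROT  — needs 3 operands, stack has 2 → underflow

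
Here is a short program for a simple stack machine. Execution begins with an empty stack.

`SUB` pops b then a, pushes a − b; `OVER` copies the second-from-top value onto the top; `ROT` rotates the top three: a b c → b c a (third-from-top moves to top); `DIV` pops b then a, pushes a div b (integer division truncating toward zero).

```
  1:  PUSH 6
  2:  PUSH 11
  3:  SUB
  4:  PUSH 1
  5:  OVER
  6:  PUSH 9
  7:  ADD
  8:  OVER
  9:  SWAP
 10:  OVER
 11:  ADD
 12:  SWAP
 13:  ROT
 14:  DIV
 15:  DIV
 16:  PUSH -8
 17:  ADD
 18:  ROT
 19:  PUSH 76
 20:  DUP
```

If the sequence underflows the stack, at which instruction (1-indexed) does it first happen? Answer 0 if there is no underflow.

PUSH 6  -> [6]
PUSH 11 -> [6, 11]
SUB     -> [-5]
PUSH 1  -> [-5, 1]
OVER    -> [-5, 1, -5]
PUSH 9  -> [-5, 1, -5, 9]
ADD     -> [-5, 1, 4]
OVER    -> [-5, 1, 4, 1]
SWAP    -> [-5, 1, 1, 4]
OVER    -> [-5, 1, 1, 4, 1]
ADD     -> [-5, 1, 1, 5]
SWAP    -> [-5, 1, 5, 1]
ROT     -> [-5, 5, 1, 1]
DIV     -> [-5, 5, 1]
DIV     -> [-5, 5]
PUSH -8 -> [-5, 5, -8]
ADD     -> [-5, -3]
ROT  — needs 3 operands, stack has 2 → underflow

18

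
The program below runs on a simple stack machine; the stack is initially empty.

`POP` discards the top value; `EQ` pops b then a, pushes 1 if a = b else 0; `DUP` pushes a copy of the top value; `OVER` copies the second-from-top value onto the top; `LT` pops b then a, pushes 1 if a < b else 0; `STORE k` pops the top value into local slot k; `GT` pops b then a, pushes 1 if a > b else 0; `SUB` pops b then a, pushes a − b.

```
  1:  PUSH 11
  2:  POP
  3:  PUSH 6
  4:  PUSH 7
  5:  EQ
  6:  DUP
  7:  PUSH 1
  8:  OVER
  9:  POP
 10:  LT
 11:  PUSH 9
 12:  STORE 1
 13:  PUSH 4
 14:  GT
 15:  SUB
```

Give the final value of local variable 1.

9

PUSH 11 : [11]
POP     : []
PUSH 6  : [6]
PUSH 7  : [6, 7]
EQ      : [0]
DUP     : [0, 0]
PUSH 1  : [0, 0, 1]
OVER    : [0, 0, 1, 0]
POP     : [0, 0, 1]
LT      : [0, 1]
PUSH 9  : [0, 1, 9]
STORE 1 : [0, 1]
PUSH 4  : [0, 1, 4]
GT      : [0, 0]
SUB     : [0]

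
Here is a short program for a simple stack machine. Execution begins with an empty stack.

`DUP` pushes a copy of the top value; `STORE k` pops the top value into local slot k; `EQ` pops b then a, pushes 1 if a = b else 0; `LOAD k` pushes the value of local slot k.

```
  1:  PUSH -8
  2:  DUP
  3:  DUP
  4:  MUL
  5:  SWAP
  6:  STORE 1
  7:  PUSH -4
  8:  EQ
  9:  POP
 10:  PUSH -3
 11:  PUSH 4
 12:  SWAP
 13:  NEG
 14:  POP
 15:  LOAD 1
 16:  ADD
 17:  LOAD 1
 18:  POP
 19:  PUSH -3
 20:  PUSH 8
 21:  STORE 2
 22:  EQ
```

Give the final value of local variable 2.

PUSH -8 -> -8
DUP     -> -8 -8
DUP     -> -8 -8 -8
MUL     -> -8 64
SWAP    -> 64 -8
STORE 1 -> 64
PUSH -4 -> 64 -4
EQ      -> 0
POP     -> (empty)
PUSH -3 -> -3
PUSH 4  -> -3 4
SWAP    -> 4 -3
NEG     -> 4 3
POP     -> 4
LOAD 1  -> 4 -8
ADD     -> -4
LOAD 1  -> -4 -8
POP     -> -4
PUSH -3 -> -4 -3
PUSH 8  -> -4 -3 8
STORE 2 -> -4 -3
EQ      -> 0

8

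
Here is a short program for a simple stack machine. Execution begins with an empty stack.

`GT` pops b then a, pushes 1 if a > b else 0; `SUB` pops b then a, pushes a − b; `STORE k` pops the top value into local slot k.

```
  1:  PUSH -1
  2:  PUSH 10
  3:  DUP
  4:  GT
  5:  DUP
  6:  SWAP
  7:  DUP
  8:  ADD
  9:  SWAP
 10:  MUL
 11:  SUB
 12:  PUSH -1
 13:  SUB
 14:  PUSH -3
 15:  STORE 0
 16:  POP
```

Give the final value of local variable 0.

PUSH -1 → -1
PUSH 10 → -1 10
DUP     → -1 10 10
GT      → -1 0
DUP     → -1 0 0
SWAP    → -1 0 0
DUP     → -1 0 0 0
ADD     → -1 0 0
SWAP    → -1 0 0
MUL     → -1 0
SUB     → -1
PUSH -1 → -1 -1
SUB     → 0
PUSH -3 → 0 -3
STORE 0 → 0
POP     → (empty)

-3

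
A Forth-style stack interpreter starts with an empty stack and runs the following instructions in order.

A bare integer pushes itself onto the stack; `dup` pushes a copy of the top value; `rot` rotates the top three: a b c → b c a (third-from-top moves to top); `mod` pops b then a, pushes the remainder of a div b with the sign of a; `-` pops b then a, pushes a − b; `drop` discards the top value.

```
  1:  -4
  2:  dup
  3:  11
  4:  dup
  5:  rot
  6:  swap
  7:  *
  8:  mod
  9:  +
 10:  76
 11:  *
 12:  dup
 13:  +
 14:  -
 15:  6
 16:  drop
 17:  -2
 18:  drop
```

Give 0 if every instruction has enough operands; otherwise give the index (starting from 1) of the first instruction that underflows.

14

-4   -> -4
dup  -> -4 -4
11   -> -4 -4 11
dup  -> -4 -4 11 11
rot  -> -4 11 11 -4
swap -> -4 11 -4 11
*    -> -4 11 -44
mod  -> -4 11
+    -> 7
76   -> 7 76
*    -> 532
dup  -> 532 532
+    -> 1064
-  — needs 2 operands, stack has 1 → underflow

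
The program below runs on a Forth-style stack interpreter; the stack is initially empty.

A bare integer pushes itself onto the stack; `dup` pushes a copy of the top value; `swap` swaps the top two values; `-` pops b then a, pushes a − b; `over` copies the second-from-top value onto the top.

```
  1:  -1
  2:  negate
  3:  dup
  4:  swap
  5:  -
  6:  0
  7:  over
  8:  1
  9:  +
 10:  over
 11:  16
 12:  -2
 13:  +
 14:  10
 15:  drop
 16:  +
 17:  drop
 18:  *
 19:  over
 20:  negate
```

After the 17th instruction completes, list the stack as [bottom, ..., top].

-1     : [-1]
negate : [1]
dup    : [1, 1]
swap   : [1, 1]
-      : [0]
0      : [0, 0]
over   : [0, 0, 0]
1      : [0, 0, 0, 1]
+      : [0, 0, 1]
over   : [0, 0, 1, 0]
16     : [0, 0, 1, 0, 16]
-2     : [0, 0, 1, 0, 16, -2]
+      : [0, 0, 1, 0, 14]
10     : [0, 0, 1, 0, 14, 10]
drop   : [0, 0, 1, 0, 14]
+      : [0, 0, 1, 14]
drop   : [0, 0, 1]

[0, 0, 1]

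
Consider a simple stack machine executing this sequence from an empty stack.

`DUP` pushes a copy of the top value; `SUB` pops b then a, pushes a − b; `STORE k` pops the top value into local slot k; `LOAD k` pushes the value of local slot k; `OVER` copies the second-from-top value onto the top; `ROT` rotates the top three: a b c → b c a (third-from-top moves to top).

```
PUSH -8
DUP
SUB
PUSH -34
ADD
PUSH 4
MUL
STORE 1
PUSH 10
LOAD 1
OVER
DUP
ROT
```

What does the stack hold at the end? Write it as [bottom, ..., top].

PUSH -8  -> -8
DUP      -> -8 -8
SUB      -> 0
PUSH -34 -> 0 -34
ADD      -> -34
PUSH 4   -> -34 4
MUL      -> -136
STORE 1  -> (empty)
PUSH 10  -> 10
LOAD 1   -> 10 -136
OVER     -> 10 -136 10
DUP      -> 10 -136 10 10
ROT      -> 10 10 10 -136

[10, 10, 10, -136]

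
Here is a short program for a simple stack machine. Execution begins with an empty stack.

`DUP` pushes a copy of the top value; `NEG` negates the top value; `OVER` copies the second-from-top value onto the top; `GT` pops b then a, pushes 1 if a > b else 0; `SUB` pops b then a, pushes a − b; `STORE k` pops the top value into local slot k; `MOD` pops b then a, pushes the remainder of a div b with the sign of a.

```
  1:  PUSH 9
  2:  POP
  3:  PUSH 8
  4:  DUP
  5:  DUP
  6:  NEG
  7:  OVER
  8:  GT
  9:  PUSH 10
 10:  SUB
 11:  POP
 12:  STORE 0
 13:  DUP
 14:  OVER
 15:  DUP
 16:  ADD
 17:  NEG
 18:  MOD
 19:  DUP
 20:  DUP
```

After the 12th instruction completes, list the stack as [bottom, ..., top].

[8]

PUSH 9  : [9]
POP     : []
PUSH 8  : [8]
DUP     : [8, 8]
DUP     : [8, 8, 8]
NEG     : [8, 8, -8]
OVER    : [8, 8, -8, 8]
GT      : [8, 8, 0]
PUSH 10 : [8, 8, 0, 10]
SUB     : [8, 8, -10]
POP     : [8, 8]
STORE 0 : [8]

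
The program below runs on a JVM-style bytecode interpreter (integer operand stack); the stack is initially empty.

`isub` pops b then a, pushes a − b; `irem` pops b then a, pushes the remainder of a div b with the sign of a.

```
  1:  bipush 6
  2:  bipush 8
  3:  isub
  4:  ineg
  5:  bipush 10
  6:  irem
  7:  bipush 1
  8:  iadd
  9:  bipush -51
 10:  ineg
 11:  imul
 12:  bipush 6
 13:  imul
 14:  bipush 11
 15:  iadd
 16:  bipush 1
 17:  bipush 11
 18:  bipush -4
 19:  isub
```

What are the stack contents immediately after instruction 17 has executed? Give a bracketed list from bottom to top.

[929, 1, 11]

bipush 6    6
bipush 8    6 8
isub        -2
ineg        2
bipush 10   2 10
irem        2
bipush 1    2 1
iadd        3
bipush -51  3 -51
ineg        3 51
imul        153
bipush 6    153 6
imul        918
bipush 11   918 11
iadd        929
bipush 1    929 1
bipush 11   929 1 11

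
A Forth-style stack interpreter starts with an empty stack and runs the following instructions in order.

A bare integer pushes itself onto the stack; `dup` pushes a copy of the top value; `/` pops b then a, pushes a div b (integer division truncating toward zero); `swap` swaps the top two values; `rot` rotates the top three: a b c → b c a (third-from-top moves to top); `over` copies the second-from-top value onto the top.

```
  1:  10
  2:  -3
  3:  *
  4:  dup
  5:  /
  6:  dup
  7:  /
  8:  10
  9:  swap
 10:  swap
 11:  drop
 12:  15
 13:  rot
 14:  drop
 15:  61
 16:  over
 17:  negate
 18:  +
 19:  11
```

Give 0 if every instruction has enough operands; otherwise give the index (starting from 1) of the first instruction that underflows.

10   : 10
-3   : 10 -3
*    : -30
dup  : -30 -30
/    : 1
dup  : 1 1
/    : 1
10   : 1 10
swap : 10 1
swap : 1 10
drop : 1
15   : 1 15
rot  — needs 3 operands, stack has 2 → underflow

13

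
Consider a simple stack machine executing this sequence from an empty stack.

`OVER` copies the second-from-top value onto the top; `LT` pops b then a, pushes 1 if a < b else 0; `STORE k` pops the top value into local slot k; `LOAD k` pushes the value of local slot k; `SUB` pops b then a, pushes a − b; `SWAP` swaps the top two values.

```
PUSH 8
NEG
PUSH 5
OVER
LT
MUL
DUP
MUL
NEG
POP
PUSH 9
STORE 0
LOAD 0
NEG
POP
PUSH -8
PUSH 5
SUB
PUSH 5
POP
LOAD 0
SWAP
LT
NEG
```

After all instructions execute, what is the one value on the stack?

0

PUSH 8  -> 8
NEG     -> -8
PUSH 5  -> -8 5
OVER    -> -8 5 -8
LT      -> -8 0
MUL     -> 0
DUP     -> 0 0
MUL     -> 0
NEG     -> 0
POP     -> (empty)
PUSH 9  -> 9
STORE 0 -> (empty)
LOAD 0  -> 9
NEG     -> -9
POP     -> (empty)
PUSH -8 -> -8
PUSH 5  -> -8 5
SUB     -> -13
PUSH 5  -> -13 5
POP     -> -13
LOAD 0  -> -13 9
SWAP    -> 9 -13
LT      -> 0
NEG     -> 0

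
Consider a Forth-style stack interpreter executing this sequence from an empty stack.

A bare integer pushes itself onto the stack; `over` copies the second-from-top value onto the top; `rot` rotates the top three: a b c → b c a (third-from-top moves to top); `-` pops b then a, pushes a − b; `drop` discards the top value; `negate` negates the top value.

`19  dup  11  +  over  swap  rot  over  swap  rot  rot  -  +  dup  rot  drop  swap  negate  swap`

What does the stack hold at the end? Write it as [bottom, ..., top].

19     → 19
dup    → 19 19
11     → 19 19 11
+      → 19 30
over   → 19 30 19
swap   → 19 19 30
rot    → 19 30 19
over   → 19 30 19 30
swap   → 19 30 30 19
rot    → 19 30 19 30
rot    → 19 19 30 30
-      → 19 19 0
+      → 19 19
dup    → 19 19 19
rot    → 19 19 19
drop   → 19 19
swap   → 19 19
negate → 19 -19
swap   → -19 19

[-19, 19]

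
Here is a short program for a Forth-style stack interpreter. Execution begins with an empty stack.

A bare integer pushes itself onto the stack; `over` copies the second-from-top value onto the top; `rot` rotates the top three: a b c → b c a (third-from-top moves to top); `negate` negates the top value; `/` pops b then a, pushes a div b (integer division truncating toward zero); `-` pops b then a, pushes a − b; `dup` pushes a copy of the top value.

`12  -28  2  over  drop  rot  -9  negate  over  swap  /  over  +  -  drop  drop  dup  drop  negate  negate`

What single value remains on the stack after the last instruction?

-28

12     : [12]
-28    : [12, -28]
2      : [12, -28, 2]
over   : [12, -28, 2, -28]
drop   : [12, -28, 2]
rot    : [-28, 2, 12]
-9     : [-28, 2, 12, -9]
negate : [-28, 2, 12, 9]
over   : [-28, 2, 12, 9, 12]
swap   : [-28, 2, 12, 12, 9]
/      : [-28, 2, 12, 1]
over   : [-28, 2, 12, 1, 12]
+      : [-28, 2, 12, 13]
-      : [-28, 2, -1]
drop   : [-28, 2]
drop   : [-28]
dup    : [-28, -28]
drop   : [-28]
negate : [28]
negate : [-28]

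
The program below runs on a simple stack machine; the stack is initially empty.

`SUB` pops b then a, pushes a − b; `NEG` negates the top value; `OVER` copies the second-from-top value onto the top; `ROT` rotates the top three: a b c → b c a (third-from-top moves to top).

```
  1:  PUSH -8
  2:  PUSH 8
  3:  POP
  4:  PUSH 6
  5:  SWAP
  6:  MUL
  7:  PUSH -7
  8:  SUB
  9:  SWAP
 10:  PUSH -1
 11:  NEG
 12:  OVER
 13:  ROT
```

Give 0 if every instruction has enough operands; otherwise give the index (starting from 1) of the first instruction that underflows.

9

PUSH -8 → [-8]
PUSH 8  → [-8, 8]
POP     → [-8]
PUSH 6  → [-8, 6]
SWAP    → [6, -8]
MUL     → [-48]
PUSH -7 → [-48, -7]
SUB     → [-41]
SWAP  — needs 2 operands, stack has 1 → underflow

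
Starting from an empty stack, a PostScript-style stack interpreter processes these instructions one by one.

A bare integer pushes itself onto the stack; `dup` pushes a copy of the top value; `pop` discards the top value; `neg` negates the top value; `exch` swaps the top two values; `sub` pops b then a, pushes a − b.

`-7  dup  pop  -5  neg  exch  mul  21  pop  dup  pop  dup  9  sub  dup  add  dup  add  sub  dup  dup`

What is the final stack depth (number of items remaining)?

-7   -> [-7]
dup  -> [-7, -7]
pop  -> [-7]
-5   -> [-7, -5]
neg  -> [-7, 5]
exch -> [5, -7]
mul  -> [-35]
21   -> [-35, 21]
pop  -> [-35]
dup  -> [-35, -35]
pop  -> [-35]
dup  -> [-35, -35]
9    -> [-35, -35, 9]
sub  -> [-35, -44]
dup  -> [-35, -44, -44]
add  -> [-35, -88]
dup  -> [-35, -88, -88]
add  -> [-35, -176]
sub  -> [141]
dup  -> [141, 141]
dup  -> [141, 141, 141]

3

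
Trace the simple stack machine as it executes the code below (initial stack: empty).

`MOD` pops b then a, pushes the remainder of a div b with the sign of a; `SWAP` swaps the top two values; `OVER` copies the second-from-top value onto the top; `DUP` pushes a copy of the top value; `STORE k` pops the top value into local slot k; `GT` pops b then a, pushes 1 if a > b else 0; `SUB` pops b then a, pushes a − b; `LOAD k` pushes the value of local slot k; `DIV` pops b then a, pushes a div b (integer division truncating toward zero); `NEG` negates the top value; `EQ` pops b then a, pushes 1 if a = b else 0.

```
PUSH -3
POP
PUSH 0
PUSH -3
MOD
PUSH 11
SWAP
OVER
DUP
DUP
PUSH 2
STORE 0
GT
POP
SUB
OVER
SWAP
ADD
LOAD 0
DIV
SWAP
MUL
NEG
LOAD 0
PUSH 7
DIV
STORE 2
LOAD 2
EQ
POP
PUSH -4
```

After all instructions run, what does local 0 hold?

PUSH -3 : [-3]
POP     : []
PUSH 0  : [0]
PUSH -3 : [0, -3]
MOD     : [0]
PUSH 11 : [0, 11]
SWAP    : [11, 0]
OVER    : [11, 0, 11]
DUP     : [11, 0, 11, 11]
DUP     : [11, 0, 11, 11, 11]
PUSH 2  : [11, 0, 11, 11, 11, 2]
STORE 0 : [11, 0, 11, 11, 11]
GT      : [11, 0, 11, 0]
POP     : [11, 0, 11]
SUB     : [11, -11]
OVER    : [11, -11, 11]
SWAP    : [11, 11, -11]
ADD     : [11, 0]
LOAD 0  : [11, 0, 2]
DIV     : [11, 0]
SWAP    : [0, 11]
MUL     : [0]
NEG     : [0]
LOAD 0  : [0, 2]
PUSH 7  : [0, 2, 7]
DIV     : [0, 0]
STORE 2 : [0]
LOAD 2  : [0, 0]
EQ      : [1]
POP     : []
PUSH -4 : [-4]

2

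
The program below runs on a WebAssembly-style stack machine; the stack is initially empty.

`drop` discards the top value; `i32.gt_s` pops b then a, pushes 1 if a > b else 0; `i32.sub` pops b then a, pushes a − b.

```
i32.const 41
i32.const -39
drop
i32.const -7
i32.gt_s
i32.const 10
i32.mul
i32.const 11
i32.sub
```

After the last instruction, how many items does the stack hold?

1

i32.const 41  : [41]
i32.const -39 : [41, -39]
drop          : [41]
i32.const -7  : [41, -7]
i32.gt_s      : [1]
i32.const 10  : [1, 10]
i32.mul       : [10]
i32.const 11  : [10, 11]
i32.sub       : [-1]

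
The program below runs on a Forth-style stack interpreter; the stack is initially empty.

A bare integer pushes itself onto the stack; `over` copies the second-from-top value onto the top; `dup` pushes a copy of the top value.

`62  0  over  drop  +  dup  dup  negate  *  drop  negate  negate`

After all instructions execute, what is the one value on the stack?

62      62
0       62 0
over    62 0 62
drop    62 0
+       62
dup     62 62
dup     62 62 62
negate  62 62 -62
*       62 -3844
drop    62
negate  -62
negate  62

62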